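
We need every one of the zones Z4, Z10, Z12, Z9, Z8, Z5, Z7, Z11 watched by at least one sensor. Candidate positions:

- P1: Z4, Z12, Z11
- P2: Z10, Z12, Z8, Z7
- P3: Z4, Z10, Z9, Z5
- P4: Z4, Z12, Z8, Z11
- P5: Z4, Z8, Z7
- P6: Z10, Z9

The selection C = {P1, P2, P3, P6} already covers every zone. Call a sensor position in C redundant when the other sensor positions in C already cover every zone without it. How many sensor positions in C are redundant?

Drop P1: Z11 uncovered — not redundant.
Drop P2: Z8, Z7 uncovered — not redundant.
Drop P3: Z5 uncovered — not redundant.
Drop P6: the rest still cover every zone — redundant.
1 redundant: P6.

1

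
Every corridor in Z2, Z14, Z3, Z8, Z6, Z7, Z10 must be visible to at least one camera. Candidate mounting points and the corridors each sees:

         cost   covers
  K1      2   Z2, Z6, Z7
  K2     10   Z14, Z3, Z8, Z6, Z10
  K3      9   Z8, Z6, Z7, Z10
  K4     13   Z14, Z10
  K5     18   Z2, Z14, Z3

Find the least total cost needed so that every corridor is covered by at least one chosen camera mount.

12

K1, K2 cover every corridor at cost 2 + 10 = 12.
Any cover uses at least 2 camera mounts; among all covering selections none totals below 12.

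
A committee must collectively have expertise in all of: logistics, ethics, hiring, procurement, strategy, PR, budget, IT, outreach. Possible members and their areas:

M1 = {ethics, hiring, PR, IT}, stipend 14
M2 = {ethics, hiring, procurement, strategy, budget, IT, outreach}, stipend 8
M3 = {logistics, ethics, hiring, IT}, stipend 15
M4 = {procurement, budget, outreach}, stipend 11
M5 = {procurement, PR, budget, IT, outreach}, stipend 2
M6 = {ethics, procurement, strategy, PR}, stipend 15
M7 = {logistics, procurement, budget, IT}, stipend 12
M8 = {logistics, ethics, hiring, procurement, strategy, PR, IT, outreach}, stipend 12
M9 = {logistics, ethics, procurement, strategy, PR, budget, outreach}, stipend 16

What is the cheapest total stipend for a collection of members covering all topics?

14

M5, M8 cover every topic at stipend 2 + 12 = 14.
Any cover uses at least 2 members; among all covering selections none totals below 14.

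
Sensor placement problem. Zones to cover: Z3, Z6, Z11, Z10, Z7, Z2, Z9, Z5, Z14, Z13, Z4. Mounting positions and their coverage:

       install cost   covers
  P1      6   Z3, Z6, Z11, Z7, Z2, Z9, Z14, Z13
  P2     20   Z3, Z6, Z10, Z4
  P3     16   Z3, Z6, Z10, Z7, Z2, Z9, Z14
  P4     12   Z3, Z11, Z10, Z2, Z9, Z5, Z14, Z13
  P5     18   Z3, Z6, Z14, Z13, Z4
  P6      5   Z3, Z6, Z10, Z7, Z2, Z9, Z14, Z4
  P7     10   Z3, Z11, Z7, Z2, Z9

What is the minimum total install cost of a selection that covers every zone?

17

P4, P6 cover every zone at install cost 12 + 5 = 17.
Any cover uses at least 2 sensor positions; among all covering selections none totals below 17.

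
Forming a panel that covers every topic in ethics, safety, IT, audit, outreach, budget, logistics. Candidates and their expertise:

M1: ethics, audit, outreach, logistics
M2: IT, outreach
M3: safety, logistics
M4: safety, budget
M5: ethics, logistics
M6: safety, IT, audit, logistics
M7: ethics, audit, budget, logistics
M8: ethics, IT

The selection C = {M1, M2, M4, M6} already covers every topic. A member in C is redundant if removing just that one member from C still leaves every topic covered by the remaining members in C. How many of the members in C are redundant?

Drop M1: ethics uncovered — not redundant.
Drop M2: the rest still cover every topic — redundant.
Drop M4: budget uncovered — not redundant.
Drop M6: the rest still cover every topic — redundant.
2 redundant: M2, M6.

2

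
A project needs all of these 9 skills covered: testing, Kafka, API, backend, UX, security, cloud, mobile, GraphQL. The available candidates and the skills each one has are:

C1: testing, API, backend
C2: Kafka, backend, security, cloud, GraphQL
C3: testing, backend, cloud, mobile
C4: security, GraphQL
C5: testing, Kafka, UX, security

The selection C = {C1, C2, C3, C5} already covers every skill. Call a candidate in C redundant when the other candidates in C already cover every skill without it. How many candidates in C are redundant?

0

Drop C1: API uncovered — not redundant.
Drop C2: GraphQL uncovered — not redundant.
Drop C3: mobile uncovered — not redundant.
Drop C5: UX uncovered — not redundant.
None of the candidates in C is redundant.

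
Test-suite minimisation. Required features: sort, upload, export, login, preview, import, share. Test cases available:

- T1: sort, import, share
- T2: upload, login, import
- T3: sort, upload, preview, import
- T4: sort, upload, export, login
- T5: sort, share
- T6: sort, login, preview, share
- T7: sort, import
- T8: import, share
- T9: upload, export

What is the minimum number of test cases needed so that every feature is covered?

3

T1, T3, T4 together cover {sort, upload, export, login, preview, import, share} — every feature.
No 2 of the 9 test cases cover everything (all 36 pairs fall short), so 3 is minimum.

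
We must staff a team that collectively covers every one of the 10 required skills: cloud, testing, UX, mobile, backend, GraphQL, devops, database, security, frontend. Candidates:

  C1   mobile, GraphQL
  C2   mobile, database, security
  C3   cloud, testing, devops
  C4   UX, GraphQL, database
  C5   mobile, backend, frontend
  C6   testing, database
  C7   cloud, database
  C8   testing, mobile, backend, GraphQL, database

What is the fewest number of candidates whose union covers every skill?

C2, C3, C4, C5 together cover {cloud, testing, UX, mobile, backend, GraphQL, devops, database, security, frontend} — every skill.
No 3 of the 8 candidates cover everything (all 56 triples fall short), so 4 is minimum.

4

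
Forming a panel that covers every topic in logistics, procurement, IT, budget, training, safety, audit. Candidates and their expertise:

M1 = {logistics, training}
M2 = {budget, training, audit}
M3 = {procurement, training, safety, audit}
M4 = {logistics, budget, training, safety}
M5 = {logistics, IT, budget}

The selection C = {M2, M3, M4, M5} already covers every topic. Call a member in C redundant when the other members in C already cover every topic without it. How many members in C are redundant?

2

Drop M2: the rest still cover every topic — redundant.
Drop M3: procurement uncovered — not redundant.
Drop M4: the rest still cover every topic — redundant.
Drop M5: IT uncovered — not redundant.
2 redundant: M2, M4.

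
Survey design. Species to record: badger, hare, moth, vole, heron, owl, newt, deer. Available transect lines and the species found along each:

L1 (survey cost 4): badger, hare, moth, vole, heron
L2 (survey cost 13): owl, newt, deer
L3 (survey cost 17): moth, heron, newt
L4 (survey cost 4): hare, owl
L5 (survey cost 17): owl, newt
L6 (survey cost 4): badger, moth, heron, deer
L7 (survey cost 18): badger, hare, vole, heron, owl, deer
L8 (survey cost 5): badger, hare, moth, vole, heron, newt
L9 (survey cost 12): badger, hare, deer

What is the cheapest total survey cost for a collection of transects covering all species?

13

L4, L6, L8 cover every species at survey cost 4 + 4 + 5 = 13.
Any cover uses at least 2 transects; among all covering selections none totals below 13.
Greedy by coverage-per-survey cost would pick L1, L4, L6, L8 for 17 — worse than the optimum 13.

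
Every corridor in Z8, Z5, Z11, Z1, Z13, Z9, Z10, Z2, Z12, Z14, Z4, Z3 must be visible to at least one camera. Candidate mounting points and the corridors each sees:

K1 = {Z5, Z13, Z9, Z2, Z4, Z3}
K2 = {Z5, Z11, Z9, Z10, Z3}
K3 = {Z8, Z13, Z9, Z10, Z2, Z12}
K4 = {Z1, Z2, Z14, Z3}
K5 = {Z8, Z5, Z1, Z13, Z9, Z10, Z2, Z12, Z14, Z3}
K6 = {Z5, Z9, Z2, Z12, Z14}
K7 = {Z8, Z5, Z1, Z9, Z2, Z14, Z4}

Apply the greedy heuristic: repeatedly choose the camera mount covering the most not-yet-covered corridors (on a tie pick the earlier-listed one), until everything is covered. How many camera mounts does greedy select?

3

Pick 1: K5 covers 10 new corridors (Z8, Z5, Z1, Z13, Z9, Z10, Z2, Z12, Z14, Z3).
Pick 2: K1 covers 1 new corridors (Z4).
Pick 3: K2 covers 1 new corridors (Z11).
Greedy uses 3 camera mounts.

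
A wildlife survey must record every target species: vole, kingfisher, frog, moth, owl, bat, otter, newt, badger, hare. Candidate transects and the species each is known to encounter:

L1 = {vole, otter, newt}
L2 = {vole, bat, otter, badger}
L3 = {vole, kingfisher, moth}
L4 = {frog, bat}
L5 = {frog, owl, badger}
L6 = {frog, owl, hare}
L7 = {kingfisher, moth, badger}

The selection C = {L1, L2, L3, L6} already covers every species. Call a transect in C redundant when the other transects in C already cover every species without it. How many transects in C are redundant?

0

Drop L1: newt uncovered — not redundant.
Drop L2: bat, badger uncovered — not redundant.
Drop L3: kingfisher, moth uncovered — not redundant.
Drop L6: frog, owl, hare uncovered — not redundant.
None of the transects in C is redundant.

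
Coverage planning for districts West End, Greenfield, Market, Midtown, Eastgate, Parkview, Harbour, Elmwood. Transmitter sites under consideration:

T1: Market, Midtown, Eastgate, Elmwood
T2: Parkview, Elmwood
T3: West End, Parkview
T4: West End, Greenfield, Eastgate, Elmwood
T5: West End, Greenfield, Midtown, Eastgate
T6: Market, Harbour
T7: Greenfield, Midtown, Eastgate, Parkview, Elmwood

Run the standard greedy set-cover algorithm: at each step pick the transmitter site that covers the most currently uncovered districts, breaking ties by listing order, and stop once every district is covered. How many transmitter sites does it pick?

Pick 1: T7 covers 5 new districts (Greenfield, Midtown, Eastgate, Parkview, Elmwood).
Pick 2: T6 covers 2 new districts (Market, Harbour).
Pick 3: T3 covers 1 new districts (West End).
Greedy uses 3 transmitter sites.

3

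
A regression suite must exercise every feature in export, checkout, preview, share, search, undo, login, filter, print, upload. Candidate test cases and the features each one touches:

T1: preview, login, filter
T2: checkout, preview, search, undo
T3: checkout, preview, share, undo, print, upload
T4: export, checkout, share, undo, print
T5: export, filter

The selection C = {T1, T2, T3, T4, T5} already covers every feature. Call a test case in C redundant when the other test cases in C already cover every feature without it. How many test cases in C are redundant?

2

Drop T1: login uncovered — not redundant.
Drop T2: search uncovered — not redundant.
Drop T3: upload uncovered — not redundant.
Drop T4: the rest still cover every feature — redundant.
Drop T5: the rest still cover every feature — redundant.
2 redundant: T4, T5.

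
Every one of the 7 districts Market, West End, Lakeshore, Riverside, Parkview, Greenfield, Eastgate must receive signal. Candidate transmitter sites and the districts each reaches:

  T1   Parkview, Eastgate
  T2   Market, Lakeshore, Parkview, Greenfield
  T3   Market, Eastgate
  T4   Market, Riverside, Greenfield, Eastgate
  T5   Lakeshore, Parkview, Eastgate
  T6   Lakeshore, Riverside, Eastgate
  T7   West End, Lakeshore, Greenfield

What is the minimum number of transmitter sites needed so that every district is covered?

3

T1, T4, T7 together cover {Market, West End, Lakeshore, Riverside, Parkview, Greenfield, Eastgate} — every district.
No 2 of the 7 transmitter sites cover everything (all 21 pairs fall short), so 3 is minimum.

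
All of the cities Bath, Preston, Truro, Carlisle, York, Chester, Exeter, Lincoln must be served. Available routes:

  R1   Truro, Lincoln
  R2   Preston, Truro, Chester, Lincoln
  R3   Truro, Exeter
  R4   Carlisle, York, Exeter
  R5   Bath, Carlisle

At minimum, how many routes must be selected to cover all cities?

R2, R4, R5 together cover {Bath, Preston, Truro, Carlisle, York, Chester, Exeter, Lincoln} — every city.
No 2 of the 5 routes cover everything (all 10 pairs fall short), so 3 is minimum.

3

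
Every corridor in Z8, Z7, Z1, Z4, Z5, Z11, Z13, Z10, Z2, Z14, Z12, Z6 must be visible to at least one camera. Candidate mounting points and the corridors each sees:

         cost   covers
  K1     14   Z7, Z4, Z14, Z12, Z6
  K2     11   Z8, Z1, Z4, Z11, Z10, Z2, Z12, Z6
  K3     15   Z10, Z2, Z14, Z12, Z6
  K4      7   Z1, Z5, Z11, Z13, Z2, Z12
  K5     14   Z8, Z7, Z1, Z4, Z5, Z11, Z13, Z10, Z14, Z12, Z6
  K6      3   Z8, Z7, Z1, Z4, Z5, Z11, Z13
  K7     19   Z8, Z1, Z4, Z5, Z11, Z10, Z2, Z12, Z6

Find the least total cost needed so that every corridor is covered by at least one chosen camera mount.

K3, K6 cover every corridor at cost 15 + 3 = 18.
Any cover uses at least 2 camera mounts; among all covering selections none totals below 18.

18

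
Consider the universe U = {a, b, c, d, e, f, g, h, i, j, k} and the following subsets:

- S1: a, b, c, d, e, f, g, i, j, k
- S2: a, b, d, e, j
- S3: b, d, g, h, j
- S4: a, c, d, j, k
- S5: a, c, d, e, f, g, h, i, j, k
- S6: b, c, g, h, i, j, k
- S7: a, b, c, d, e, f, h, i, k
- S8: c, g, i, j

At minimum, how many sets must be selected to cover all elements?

S1, S3 together cover {a, b, c, d, e, f, g, h, i, j, k} — every element.
No single set contains all 11 elements, so 2 is optimal.

2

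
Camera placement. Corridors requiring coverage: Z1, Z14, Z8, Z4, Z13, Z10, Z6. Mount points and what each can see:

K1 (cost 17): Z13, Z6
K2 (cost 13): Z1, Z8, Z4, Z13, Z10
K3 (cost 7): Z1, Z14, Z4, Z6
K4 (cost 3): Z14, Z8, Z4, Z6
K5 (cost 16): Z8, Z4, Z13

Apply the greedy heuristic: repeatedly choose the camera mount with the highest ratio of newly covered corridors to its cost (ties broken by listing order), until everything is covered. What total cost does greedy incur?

Pick 1: K4 adds 4 new (Z14, Z8, Z4, Z6) at cost 3 (ratio 4/3).
Pick 2: K2 adds 3 new (Z1, Z13, Z10) at cost 13 (ratio 3/13).
Greedy total cost: 3 + 13 = 16.

16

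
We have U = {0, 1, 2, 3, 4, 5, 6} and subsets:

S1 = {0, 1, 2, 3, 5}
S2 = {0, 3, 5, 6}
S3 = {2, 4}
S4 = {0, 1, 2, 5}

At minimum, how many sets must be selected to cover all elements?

3

S1, S2, S3 together cover {0, 1, 2, 3, 4, 5, 6} — every element.
No 2 of the 4 sets cover everything (all 6 pairs fall short), so 3 is minimum.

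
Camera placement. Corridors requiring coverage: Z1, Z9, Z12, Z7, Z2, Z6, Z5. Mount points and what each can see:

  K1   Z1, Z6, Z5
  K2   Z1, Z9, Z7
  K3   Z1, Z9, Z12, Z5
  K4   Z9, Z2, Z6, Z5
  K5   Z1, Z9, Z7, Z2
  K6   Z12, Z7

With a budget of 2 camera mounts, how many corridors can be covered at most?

6

Choosing K1, K5 covers {Z1, Z9, Z7, Z2, Z6, Z5} — 6 corridors.
No choice of 2 camera mounts does better; here Z12 is left uncovered.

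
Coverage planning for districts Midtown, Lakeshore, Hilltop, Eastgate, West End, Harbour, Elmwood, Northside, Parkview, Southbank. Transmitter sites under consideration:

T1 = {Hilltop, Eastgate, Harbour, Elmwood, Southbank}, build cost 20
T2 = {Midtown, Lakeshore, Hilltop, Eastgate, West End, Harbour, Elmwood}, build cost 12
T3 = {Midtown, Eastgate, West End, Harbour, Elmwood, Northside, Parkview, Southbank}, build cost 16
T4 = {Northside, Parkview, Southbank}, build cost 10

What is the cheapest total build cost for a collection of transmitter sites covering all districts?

22

T2, T4 cover every district at build cost 12 + 10 = 22.
Any cover uses at least 2 transmitter sites; among all covering selections none totals below 22.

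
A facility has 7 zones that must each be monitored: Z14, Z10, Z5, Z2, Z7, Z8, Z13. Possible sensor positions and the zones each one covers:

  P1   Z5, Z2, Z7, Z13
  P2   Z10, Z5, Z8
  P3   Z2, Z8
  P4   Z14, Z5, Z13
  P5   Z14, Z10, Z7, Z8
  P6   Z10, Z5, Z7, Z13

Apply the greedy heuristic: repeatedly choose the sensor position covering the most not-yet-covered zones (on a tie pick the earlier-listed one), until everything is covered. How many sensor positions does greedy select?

Pick 1: P1 covers 4 new zones (Z5, Z2, Z7, Z13).
Pick 2: P5 covers 3 new zones (Z14, Z10, Z8).
Greedy uses 2 sensor positions.

2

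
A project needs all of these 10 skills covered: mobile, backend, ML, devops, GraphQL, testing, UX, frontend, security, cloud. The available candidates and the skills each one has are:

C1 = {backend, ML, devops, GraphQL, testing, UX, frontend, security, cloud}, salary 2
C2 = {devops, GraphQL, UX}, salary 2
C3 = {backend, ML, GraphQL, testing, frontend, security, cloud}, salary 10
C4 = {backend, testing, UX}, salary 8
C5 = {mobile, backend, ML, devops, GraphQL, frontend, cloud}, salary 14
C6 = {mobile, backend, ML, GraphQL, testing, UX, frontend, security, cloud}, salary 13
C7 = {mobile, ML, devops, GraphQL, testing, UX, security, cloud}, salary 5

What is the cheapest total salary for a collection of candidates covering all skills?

C1, C7 cover every skill at salary 2 + 5 = 7.
Any cover uses at least 2 candidates; among all covering selections none totals below 7.

7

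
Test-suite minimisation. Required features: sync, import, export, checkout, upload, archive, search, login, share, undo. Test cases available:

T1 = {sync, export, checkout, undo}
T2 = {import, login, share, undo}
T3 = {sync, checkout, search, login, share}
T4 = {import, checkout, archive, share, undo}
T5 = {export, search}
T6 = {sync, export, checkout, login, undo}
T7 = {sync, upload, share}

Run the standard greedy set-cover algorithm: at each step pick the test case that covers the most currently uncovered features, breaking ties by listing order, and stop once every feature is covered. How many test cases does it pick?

Pick 1: T3 covers 5 new features (sync, checkout, search, login, share).
Pick 2: T4 covers 3 new features (import, archive, undo).
Pick 3: T1 covers 1 new features (export).
Pick 4: T7 covers 1 new features (upload).
Greedy uses 4 test cases.

4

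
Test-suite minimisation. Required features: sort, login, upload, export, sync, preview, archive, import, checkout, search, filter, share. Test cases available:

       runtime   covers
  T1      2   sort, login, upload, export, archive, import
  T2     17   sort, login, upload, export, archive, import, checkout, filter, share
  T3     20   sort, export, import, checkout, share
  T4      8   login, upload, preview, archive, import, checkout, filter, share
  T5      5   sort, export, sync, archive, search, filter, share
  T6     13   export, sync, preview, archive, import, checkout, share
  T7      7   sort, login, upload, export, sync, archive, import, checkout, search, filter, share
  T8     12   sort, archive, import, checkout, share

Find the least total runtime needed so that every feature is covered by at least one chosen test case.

13

T4, T5 cover every feature at runtime 8 + 5 = 13.
Any cover uses at least 2 test cases; among all covering selections none totals below 13.
Greedy by coverage-per-runtime would pick T1, T5, T4 for 15 — worse than the optimum 13.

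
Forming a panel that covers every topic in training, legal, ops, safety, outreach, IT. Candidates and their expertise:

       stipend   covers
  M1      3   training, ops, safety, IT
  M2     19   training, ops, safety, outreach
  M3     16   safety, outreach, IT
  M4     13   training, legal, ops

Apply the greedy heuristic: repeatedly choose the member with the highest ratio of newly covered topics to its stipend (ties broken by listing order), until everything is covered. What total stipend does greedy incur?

Pick 1: M1 adds 4 new (training, ops, safety, IT) at stipend 3 (ratio 4/3).
Pick 2: M4 adds 1 new (legal) at stipend 13 (ratio 1/13).
Pick 3: M3 adds 1 new (outreach) at stipend 16 (ratio 1/16).
Greedy total stipend: 3 + 13 + 16 = 32. (The true optimum is 29, so greedy overshoots here.)

32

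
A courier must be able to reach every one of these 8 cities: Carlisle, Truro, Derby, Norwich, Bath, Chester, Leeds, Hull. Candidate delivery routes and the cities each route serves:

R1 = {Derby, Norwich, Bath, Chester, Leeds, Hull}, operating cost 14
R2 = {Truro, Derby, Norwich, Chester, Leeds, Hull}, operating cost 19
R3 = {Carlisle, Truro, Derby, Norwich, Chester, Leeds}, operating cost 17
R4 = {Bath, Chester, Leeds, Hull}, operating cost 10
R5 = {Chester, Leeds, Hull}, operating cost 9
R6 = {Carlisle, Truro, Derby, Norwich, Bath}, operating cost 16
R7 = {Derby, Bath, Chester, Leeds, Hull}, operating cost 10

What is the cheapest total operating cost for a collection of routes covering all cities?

25

R5, R6 cover every city at operating cost 9 + 16 = 25.
Any cover uses at least 2 routes; among all covering selections none totals below 25.
Greedy by coverage-per-operating cost would pick R7, R6 for 26 — worse than the optimum 25.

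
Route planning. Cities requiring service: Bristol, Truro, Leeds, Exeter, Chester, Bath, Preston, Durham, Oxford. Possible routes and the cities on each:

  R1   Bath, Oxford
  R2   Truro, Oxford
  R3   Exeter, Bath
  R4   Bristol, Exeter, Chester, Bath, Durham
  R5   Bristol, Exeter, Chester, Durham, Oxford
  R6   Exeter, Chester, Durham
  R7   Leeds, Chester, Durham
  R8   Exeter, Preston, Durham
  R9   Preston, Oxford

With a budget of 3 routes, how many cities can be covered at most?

8

Choosing R2, R4, R7 covers {Bristol, Truro, Leeds, Exeter, Chester, Bath, Durham, Oxford} — 8 cities.
No choice of 3 routes does better; here Preston is left uncovered.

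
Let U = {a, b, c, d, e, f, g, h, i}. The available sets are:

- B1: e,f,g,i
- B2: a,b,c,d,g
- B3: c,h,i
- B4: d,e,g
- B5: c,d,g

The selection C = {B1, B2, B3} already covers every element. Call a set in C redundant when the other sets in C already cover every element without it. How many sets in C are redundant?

Drop B1: e, f uncovered — not redundant.
Drop B2: a, b, d uncovered — not redundant.
Drop B3: h uncovered — not redundant.
None of the sets in C is redundant.

0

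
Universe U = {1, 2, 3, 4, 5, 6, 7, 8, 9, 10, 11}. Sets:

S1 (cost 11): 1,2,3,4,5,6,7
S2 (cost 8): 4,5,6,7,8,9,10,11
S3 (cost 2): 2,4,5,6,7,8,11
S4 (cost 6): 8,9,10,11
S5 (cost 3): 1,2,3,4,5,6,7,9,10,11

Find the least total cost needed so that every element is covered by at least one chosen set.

S3, S5 cover every element at cost 2 + 3 = 5.
Any cover uses at least 2 sets; among all covering selections none totals below 5.

5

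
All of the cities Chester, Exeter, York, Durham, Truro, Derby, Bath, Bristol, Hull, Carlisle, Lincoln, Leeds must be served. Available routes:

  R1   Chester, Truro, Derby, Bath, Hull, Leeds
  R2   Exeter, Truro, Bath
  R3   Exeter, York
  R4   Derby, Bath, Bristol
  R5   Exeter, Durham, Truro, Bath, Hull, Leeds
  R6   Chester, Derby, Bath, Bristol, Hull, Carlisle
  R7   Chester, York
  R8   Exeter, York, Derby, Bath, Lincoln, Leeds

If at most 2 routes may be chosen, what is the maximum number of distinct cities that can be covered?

10

Choosing R5, R6 covers {Chester, Exeter, Durham, Truro, Derby, Bath, Bristol, Hull, Carlisle, Leeds} — 10 cities.
No choice of 2 routes does better; here York, Lincoln are left uncovered.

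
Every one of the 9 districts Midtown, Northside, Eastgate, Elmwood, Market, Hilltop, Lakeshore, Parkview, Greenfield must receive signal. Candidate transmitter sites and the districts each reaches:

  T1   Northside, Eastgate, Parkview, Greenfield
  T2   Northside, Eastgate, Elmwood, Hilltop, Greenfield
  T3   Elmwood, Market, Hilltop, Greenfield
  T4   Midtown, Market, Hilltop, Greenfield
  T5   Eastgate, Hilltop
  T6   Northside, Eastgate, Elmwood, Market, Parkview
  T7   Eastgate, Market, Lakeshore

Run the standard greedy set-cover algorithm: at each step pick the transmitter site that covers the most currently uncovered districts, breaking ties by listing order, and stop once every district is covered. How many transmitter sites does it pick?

4

Pick 1: T2 covers 5 new districts (Northside, Eastgate, Elmwood, Hilltop, Greenfield).
Pick 2: T4 covers 2 new districts (Midtown, Market).
Pick 3: T1 covers 1 new districts (Parkview).
Pick 4: T7 covers 1 new districts (Lakeshore).
Greedy uses 4 transmitter sites. (The true minimum is 3.)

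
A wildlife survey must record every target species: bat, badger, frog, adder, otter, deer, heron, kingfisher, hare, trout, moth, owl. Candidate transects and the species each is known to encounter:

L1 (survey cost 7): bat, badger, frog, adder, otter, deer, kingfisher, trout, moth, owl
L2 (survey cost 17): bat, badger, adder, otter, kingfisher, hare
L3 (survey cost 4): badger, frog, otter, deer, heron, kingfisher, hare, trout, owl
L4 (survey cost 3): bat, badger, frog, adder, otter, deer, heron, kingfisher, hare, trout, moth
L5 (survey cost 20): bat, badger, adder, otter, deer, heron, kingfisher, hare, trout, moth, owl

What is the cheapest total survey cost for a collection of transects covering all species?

L3, L4 cover every species at survey cost 4 + 3 = 7.
Any cover uses at least 2 transects; among all covering selections none totals below 7.

7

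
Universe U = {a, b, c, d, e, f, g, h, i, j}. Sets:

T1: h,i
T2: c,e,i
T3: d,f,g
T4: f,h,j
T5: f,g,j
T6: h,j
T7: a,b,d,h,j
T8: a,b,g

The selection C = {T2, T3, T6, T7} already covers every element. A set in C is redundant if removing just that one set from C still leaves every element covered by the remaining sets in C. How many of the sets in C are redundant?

Drop T2: c, e, i uncovered — not redundant.
Drop T3: f, g uncovered — not redundant.
Drop T6: the rest still cover every element — redundant.
Drop T7: a, b uncovered — not redundant.
1 redundant: T6.

1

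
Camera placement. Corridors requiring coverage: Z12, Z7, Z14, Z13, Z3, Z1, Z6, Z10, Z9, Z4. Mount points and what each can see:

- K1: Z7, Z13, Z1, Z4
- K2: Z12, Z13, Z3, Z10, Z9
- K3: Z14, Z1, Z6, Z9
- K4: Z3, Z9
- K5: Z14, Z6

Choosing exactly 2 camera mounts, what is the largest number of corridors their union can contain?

8

Choosing K1, K2 covers {Z12, Z7, Z13, Z3, Z1, Z10, Z9, Z4} — 8 corridors.
No choice of 2 camera mounts does better; here Z14, Z6 are left uncovered.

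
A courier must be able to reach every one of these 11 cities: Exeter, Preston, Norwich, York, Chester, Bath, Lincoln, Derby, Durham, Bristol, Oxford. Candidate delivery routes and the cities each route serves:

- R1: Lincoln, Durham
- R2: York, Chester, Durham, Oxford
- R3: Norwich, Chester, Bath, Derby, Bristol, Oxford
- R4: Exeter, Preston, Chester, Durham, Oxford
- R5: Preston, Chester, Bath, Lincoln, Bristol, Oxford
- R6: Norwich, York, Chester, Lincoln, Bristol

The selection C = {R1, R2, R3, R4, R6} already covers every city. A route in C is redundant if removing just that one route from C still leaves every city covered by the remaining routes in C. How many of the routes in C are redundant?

3

Drop R1: the rest still cover every city — redundant.
Drop R2: the rest still cover every city — redundant.
Drop R3: Bath, Derby uncovered — not redundant.
Drop R4: Exeter, Preston uncovered — not redundant.
Drop R6: the rest still cover every city — redundant.
3 redundant: R1, R2, R6.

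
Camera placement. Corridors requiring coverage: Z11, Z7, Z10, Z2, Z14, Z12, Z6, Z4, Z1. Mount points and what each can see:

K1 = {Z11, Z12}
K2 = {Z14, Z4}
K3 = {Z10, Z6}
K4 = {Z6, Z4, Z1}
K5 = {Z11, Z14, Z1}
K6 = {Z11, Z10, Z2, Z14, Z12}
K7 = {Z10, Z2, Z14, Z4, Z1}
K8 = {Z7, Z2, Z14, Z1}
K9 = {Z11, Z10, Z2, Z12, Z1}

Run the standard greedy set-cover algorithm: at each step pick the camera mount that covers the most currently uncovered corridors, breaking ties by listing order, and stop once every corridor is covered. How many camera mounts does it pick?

3

Pick 1: K6 covers 5 new corridors (Z11, Z10, Z2, Z14, Z12).
Pick 2: K4 covers 3 new corridors (Z6, Z4, Z1).
Pick 3: K8 covers 1 new corridors (Z7).
Greedy uses 3 camera mounts.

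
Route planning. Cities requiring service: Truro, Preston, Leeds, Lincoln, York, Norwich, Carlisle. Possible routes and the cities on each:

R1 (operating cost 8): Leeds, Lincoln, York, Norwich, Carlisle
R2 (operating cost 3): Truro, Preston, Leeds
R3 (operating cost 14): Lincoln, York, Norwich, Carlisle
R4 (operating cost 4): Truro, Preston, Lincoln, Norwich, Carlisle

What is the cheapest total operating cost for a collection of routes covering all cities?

R1, R2 cover every city at operating cost 8 + 3 = 11.
Any cover uses at least 2 routes; among all covering selections none totals below 11.

11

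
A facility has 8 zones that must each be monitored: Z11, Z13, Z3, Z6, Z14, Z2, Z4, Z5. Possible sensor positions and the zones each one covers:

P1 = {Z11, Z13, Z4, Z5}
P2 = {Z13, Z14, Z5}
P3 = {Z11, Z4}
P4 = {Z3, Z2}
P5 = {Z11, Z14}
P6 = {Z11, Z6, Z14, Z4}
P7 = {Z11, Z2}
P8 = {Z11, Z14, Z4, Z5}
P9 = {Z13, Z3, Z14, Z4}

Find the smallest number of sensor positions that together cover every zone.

P1, P4, P6 together cover {Z11, Z13, Z3, Z6, Z14, Z2, Z4, Z5} — every zone.
No 2 of the 9 sensor positions cover everything (all 36 pairs fall short), so 3 is minimum.

3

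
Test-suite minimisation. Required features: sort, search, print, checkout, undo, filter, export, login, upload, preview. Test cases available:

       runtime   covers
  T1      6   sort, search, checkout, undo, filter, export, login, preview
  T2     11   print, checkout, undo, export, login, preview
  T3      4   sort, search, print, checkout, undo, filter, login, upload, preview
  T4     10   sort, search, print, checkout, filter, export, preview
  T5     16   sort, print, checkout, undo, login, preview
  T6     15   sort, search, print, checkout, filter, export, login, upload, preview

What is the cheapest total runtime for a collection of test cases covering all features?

T1, T3 cover every feature at runtime 6 + 4 = 10.
Any cover uses at least 2 test cases; among all covering selections none totals below 10.

10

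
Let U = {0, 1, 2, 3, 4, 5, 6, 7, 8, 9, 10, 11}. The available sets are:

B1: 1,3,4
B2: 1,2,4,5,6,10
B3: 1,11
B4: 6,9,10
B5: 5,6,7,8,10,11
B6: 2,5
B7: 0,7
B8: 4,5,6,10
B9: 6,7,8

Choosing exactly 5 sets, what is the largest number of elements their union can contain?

12

Choosing B1, B2, B4, B5, B7 covers {0, 1, 2, 3, 4, 5, 6, 7, 8, 9, 10, 11} — 12 elements.
That is all 12 elements.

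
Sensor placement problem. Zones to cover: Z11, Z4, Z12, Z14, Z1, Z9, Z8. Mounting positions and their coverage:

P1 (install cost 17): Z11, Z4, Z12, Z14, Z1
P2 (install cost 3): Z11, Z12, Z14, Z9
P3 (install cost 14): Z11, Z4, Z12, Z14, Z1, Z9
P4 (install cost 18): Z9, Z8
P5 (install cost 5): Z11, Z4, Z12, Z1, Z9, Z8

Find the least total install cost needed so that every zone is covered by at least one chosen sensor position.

P2, P5 cover every zone at install cost 3 + 5 = 8.
Any cover uses at least 2 sensor positions; among all covering selections none totals below 8.

8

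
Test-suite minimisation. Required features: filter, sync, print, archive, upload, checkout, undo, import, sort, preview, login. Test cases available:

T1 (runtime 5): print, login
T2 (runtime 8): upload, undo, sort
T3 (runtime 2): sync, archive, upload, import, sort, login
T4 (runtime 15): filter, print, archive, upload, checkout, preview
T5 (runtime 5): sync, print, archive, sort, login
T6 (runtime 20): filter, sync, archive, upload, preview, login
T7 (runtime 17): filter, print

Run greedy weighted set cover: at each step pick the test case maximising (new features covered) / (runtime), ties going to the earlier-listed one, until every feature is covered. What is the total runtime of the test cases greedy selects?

25

Pick 1: T3 adds 6 new (sync, archive, upload, import, sort, login) at runtime 2 (ratio 6/2).
Pick 2: T4 adds 4 new (filter, print, checkout, preview) at runtime 15 (ratio 4/15).
Pick 3: T2 adds 1 new (undo) at runtime 8 (ratio 1/8).
Greedy total runtime: 2 + 15 + 8 = 25.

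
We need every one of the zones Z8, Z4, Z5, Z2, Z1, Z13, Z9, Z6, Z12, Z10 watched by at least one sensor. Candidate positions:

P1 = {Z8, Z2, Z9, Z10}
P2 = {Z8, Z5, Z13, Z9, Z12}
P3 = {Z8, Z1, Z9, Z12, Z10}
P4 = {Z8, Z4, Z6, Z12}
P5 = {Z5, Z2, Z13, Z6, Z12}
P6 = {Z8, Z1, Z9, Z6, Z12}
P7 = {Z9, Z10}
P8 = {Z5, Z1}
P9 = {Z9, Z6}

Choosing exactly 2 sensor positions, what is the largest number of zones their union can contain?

Choosing P3, P5 covers {Z8, Z5, Z2, Z1, Z13, Z9, Z6, Z12, Z10} — 9 zones.
No choice of 2 sensor positions does better; here Z4 is left uncovered.

9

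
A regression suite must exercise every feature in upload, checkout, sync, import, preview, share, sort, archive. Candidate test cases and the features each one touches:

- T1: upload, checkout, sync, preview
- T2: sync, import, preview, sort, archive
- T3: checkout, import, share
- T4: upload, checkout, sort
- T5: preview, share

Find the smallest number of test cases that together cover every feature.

T1, T2, T3 together cover {upload, checkout, sync, import, preview, share, sort, archive} — every feature.
No 2 of the 5 test cases cover everything (all 10 pairs fall short), so 3 is minimum.

3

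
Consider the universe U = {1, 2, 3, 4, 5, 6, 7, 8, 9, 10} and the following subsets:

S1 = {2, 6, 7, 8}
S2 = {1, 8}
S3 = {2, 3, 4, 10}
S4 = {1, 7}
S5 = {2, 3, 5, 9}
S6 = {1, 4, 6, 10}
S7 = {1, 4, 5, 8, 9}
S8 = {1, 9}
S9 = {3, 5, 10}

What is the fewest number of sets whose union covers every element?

S1, S3, S7 together cover {1, 2, 3, 4, 5, 6, 7, 8, 9, 10} — every element.
No 2 of the 9 sets cover everything (all 36 pairs fall short), so 3 is minimum.

3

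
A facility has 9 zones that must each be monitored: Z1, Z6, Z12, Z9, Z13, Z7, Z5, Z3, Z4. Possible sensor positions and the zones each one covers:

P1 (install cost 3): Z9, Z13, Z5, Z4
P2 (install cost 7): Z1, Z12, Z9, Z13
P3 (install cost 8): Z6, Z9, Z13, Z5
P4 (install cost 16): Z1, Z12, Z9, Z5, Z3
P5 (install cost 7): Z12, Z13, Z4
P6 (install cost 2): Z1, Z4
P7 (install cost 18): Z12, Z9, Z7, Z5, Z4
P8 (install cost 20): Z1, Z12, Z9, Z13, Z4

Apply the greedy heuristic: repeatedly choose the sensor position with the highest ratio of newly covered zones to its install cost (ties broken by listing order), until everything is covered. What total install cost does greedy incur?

Pick 1: P1 adds 4 new (Z9, Z13, Z5, Z4) at install cost 3 (ratio 4/3).
Pick 2: P6 adds 1 new (Z1) at install cost 2 (ratio 1/2).
Pick 3: P2 adds 1 new (Z12) at install cost 7 (ratio 1/7).
Pick 4: P3 adds 1 new (Z6) at install cost 8 (ratio 1/8).
Pick 5: P4 adds 1 new (Z3) at install cost 16 (ratio 1/16).
Pick 6: P7 adds 1 new (Z7) at install cost 18 (ratio 1/18).
Greedy total install cost: 3 + 2 + 7 + 8 + 16 + 18 = 54. (The true optimum is 42, so greedy overshoots here.)

54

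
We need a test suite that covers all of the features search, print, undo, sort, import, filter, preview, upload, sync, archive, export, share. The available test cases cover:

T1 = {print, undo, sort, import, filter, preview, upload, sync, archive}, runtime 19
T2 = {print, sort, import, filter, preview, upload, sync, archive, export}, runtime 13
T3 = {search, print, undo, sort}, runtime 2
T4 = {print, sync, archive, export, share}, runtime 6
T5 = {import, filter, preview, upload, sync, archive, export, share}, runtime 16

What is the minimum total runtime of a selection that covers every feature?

18

T3, T5 cover every feature at runtime 2 + 16 = 18.
Any cover uses at least 2 test cases; among all covering selections none totals below 18.
Greedy by coverage-per-runtime would pick T3, T4, T2 for 21 — worse than the optimum 18.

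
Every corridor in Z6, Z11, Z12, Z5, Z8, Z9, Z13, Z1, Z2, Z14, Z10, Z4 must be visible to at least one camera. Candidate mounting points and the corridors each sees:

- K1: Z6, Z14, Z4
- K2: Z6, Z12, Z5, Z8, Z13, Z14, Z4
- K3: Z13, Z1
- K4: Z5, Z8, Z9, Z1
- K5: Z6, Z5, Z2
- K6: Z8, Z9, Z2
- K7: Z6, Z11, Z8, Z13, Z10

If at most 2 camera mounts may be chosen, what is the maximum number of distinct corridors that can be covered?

9

Choosing K2, K4 covers {Z6, Z12, Z5, Z8, Z9, Z13, Z1, Z14, Z4} — 9 corridors.
No choice of 2 camera mounts does better; here Z11, Z2, Z10 are left uncovered.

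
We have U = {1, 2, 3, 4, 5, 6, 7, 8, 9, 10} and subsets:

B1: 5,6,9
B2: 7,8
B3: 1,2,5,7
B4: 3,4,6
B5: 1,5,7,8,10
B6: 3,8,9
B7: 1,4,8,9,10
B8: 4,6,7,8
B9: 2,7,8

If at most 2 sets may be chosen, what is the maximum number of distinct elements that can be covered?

Choosing B3, B7 covers {1, 2, 4, 5, 7, 8, 9, 10} — 8 elements.
No choice of 2 sets does better; here 3, 6 are left uncovered.

8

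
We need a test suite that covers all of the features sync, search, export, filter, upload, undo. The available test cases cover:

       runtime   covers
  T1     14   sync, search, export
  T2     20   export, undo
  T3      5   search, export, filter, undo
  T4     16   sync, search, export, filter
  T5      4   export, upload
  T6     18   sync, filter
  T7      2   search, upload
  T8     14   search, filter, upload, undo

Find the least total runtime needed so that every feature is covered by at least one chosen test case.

T1, T3, T7 cover every feature at runtime 14 + 5 + 2 = 21.
Any cover uses at least 2 test cases; among all covering selections none totals below 21.

21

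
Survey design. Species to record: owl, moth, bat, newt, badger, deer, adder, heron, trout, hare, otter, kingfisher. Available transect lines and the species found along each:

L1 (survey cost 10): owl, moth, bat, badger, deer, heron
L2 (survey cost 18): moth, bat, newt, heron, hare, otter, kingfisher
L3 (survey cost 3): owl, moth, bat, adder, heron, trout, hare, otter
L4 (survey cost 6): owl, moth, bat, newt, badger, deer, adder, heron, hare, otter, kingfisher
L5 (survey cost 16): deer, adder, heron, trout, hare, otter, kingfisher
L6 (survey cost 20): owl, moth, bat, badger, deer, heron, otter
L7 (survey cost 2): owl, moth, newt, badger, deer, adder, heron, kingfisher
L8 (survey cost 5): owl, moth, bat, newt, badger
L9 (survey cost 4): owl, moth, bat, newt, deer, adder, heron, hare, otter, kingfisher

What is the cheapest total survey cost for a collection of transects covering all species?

L3, L7 cover every species at survey cost 3 + 2 = 5.
Any cover uses at least 2 transects; among all covering selections none totals below 5.

5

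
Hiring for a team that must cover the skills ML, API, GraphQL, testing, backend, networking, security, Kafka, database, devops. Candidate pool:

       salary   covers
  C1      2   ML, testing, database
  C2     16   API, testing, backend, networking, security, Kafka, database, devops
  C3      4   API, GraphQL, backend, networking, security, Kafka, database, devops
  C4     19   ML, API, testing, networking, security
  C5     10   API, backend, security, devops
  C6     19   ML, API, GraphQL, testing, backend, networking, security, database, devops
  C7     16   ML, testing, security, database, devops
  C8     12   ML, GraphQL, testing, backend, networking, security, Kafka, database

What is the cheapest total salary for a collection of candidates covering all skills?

6

C1, C3 cover every skill at salary 2 + 4 = 6.
Any cover uses at least 2 candidates; among all covering selections none totals below 6.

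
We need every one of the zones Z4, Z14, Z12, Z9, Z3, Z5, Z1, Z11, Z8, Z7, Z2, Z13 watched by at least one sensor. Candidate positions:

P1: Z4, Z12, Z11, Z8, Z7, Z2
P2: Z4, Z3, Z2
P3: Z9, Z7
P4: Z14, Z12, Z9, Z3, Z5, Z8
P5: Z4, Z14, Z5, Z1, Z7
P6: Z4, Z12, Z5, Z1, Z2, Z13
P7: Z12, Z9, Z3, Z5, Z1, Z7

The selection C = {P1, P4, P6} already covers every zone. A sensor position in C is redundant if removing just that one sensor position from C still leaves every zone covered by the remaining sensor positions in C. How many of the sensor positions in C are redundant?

Drop P1: Z11, Z7 uncovered — not redundant.
Drop P4: Z14, Z9, Z3 uncovered — not redundant.
Drop P6: Z1, Z13 uncovered — not redundant.
None of the sensor positions in C is redundant.

0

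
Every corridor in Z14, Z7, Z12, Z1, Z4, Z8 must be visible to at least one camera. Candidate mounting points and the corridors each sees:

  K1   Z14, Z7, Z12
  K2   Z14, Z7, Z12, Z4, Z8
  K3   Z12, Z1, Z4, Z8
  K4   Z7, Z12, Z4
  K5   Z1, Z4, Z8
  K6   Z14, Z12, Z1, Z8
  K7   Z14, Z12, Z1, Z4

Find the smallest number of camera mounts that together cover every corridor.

K1, K3 together cover {Z14, Z7, Z12, Z1, Z4, Z8} — every corridor.
No single camera mount contains all 6 corridors, so 2 is optimal.

2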